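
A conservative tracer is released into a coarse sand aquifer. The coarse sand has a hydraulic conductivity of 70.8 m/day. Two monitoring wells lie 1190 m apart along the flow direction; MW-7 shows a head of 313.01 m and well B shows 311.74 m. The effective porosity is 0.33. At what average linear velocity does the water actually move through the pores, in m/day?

0.229

Hydraulic gradient i = (313.01 − 311.74) / 1190 = 1.27 / 1190 = 0.001067.
Darcy flux q = K · i = 70.80 × 0.001067 = 0.07556 m/day.
Seepage velocity v = q / n_e = 0.07556 / 0.33 = 0.2290 m/day.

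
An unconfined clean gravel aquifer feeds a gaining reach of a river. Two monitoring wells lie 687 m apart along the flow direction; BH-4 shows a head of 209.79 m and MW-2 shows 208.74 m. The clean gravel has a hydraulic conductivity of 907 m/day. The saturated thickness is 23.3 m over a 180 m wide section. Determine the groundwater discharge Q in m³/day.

Cross-sectional area A = 180 × 23.3 = 4194 m².
Hydraulic gradient i = (209.79 − 208.74) / 687 = 1.05 / 687 = 0.001528.
Darcy's law: Q = K · A · i = 907.0 × 4194 × 0.001528 = 5814 m³/day.

5810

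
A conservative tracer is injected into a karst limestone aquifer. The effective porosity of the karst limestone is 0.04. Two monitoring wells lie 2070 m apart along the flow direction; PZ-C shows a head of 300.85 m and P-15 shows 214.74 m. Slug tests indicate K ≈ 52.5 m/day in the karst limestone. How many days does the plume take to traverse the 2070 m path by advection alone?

Hydraulic gradient i = (300.85 − 214.74) / 2070 = 86.11 / 2070 = 0.04160.
Darcy flux q = K · i = 52.50 × 0.04160 = 2.184 m/day.
Seepage velocity v = q / n_e = 2.184 / 0.04 = 54.60 m/day.
Travel time t = L / v = 2070 / 54.60 = 37.91 days.

37.9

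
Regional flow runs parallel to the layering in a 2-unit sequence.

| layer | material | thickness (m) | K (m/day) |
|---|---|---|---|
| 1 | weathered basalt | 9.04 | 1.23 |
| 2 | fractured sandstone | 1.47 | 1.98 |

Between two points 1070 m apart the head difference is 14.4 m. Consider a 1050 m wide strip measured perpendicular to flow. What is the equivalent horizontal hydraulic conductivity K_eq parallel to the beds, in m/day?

Flow is parallel to layering, so each bed carries its own Darcy discharge and the transmissivities add.
Σ(K_i·b_i) = 1.23×9.04 + 1.98×1.47 = 14.03 m²/day.
Total thickness b = 10.51 m, so K_eq = Σ(K_i·b_i)/b = 1.335 m/day.

1.33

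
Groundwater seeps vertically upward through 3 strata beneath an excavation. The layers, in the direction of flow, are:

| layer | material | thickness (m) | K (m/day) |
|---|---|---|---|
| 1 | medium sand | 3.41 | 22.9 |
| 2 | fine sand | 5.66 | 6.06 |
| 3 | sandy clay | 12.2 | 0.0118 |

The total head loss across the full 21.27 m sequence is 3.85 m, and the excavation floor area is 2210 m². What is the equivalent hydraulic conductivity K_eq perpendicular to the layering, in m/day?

Flow is perpendicular to layering, so the layers act in series and the equivalent K is the thickness-weighted harmonic mean.
Total thickness L = 3.41 + 5.66 + 12.2 = 21.27 m.
Σ(b_i/K_i) = 3.41/22.9 + 5.66/6.06 + 12.2/0.0118 = 1035 d.
K_eq = L / Σ(b_i/K_i) = 21.27 / 1035 = 0.02055 m/day.

0.0206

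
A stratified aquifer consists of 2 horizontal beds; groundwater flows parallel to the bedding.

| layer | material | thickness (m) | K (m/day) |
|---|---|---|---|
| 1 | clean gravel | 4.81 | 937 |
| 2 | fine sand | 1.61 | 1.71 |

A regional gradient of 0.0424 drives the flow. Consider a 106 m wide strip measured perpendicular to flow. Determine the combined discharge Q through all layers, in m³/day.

20300

Flow is parallel to layering, so each bed carries its own Darcy discharge and the transmissivities add.
Σ(K_i·b_i) = 937×4.81 + 1.71×1.61 = 4510 m²/day.
Hydraulic gradient i = 0.0424.
Q = Σ(K_i·b_i) · W · i = 4510 × 106 × 0.04240 = 20268 m³/day.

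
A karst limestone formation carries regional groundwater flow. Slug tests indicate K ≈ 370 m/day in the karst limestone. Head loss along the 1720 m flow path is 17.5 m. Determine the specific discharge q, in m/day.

3.76

Hydraulic gradient i = Δh / L = 17.5 / 1720 = 0.01017.
Specific discharge q = K · i = 370.0 × 0.01017 = 3.765 m/day.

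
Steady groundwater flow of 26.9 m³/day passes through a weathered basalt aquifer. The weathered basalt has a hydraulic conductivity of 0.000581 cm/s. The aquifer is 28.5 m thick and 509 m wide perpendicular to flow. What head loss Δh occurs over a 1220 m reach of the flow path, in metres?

Convert K: 0.000581 cm/s × 864 = 0.5020 m/day.
Cross-sectional area A = 509 × 28.5 = 14506 m².
From Q = K·A·i, i = Q / (K·A) = 26.9 / (0.5020 × 14506) = 0.003694.
Head loss Δh = i · L = 0.003694 × 1220 = 4.507 m.

4.51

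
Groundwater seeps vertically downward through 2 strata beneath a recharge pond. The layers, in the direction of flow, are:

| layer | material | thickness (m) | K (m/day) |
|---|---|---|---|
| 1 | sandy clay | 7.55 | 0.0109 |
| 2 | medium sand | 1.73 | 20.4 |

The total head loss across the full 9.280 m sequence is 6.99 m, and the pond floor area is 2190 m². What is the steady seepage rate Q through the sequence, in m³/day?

Flow is perpendicular to layering, so the layers act in series and the equivalent K is the thickness-weighted harmonic mean.
Total thickness L = 7.55 + 1.73 = 9.280 m.
Σ(b_i/K_i) = 7.55/0.0109 + 1.73/20.4 = 692.7 d.
K_eq = L / Σ(b_i/K_i) = 9.280 / 692.7 = 0.01340 m/day.
Q = K_eq · A · (Δh/L) = 0.01340 × 2190 × (6.99/9.280) = 22.10 m³/day.

22.1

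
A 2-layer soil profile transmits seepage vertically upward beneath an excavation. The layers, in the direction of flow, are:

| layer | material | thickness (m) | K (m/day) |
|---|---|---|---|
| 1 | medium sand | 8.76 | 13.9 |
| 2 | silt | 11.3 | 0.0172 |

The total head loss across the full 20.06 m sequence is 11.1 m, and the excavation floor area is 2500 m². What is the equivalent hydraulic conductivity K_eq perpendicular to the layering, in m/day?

Flow is perpendicular to layering, so the layers act in series and the equivalent K is the thickness-weighted harmonic mean.
Total thickness L = 8.76 + 11.3 = 20.06 m.
Σ(b_i/K_i) = 8.76/13.9 + 11.3/0.0172 = 657.6 d.
K_eq = L / Σ(b_i/K_i) = 20.06 / 657.6 = 0.03050 m/day.

0.0305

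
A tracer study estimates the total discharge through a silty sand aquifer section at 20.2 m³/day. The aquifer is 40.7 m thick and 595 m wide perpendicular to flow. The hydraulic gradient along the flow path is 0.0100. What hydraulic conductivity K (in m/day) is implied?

Cross-sectional area A = 595 × 40.7 = 24216 m².
Hydraulic gradient i = 0.0100.
From Q = K·A·i, K = Q / (A·i) = 20.2 / (24216 × 0.01000) = 0.08341 m/day.

0.0834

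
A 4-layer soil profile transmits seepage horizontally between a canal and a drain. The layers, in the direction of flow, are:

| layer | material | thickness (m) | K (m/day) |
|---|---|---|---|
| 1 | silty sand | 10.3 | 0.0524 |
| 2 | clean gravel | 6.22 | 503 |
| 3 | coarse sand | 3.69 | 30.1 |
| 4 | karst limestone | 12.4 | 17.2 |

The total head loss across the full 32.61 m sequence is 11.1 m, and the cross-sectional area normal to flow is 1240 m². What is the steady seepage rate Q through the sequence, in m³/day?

69.7

Flow is perpendicular to layering, so the layers act in series and the equivalent K is the thickness-weighted harmonic mean.
Total thickness L = 10.3 + 6.22 + 3.69 + 12.4 = 32.61 m.
Σ(b_i/K_i) = 10.3/0.0524 + 6.22/503 + 3.69/30.1 + 12.4/17.2 = 197.4 d.
K_eq = L / Σ(b_i/K_i) = 32.61 / 197.4 = 0.1652 m/day.
Q = K_eq · A · (Δh/L) = 0.1652 × 1240 × (11.1/32.61) = 69.72 m³/day.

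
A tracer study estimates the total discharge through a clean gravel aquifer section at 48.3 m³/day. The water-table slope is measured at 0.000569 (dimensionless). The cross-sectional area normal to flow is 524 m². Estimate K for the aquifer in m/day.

162

Hydraulic gradient i = 0.000569.
From Q = K·A·i, K = Q / (A·i) = 48.3 / (524.0 × 0.0005690) = 162.0 m/day.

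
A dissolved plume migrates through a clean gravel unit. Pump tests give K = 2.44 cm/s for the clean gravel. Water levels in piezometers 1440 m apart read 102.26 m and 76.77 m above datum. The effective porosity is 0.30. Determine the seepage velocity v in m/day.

Convert K: 2.44 cm/s × 864 = 2108 m/day.
Hydraulic gradient i = (102.26 − 76.77) / 1440 = 25.49 / 1440 = 0.01770.
Darcy flux q = K · i = 2108 × 0.01770 = 37.32 m/day.
Seepage velocity v = q / n_e = 37.32 / 0.30 = 124.4 m/day.

124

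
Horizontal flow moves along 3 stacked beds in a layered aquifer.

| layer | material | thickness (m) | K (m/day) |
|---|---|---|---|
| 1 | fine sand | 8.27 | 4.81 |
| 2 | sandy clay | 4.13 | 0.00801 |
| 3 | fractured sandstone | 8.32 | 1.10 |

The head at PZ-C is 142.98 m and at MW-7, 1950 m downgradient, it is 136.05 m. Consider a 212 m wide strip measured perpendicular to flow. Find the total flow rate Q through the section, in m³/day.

36.9

Flow is parallel to layering, so each bed carries its own Darcy discharge and the transmissivities add.
Σ(K_i·b_i) = 4.81×8.27 + 0.00801×4.13 + 1.10×8.32 = 48.96 m²/day.
Hydraulic gradient i = (142.98 − 136.05) / 1950 = 6.93 / 1950 = 0.003554.
Q = Σ(K_i·b_i) · W · i = 48.96 × 212 × 0.003554 = 36.89 m³/day.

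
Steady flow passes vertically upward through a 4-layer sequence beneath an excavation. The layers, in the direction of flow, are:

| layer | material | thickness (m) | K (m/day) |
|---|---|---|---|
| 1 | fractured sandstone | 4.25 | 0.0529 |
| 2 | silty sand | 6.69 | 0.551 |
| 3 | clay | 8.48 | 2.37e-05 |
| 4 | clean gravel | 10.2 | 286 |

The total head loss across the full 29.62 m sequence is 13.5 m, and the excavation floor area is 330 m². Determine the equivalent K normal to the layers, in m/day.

Flow is perpendicular to layering, so the layers act in series and the equivalent K is the thickness-weighted harmonic mean.
Total thickness L = 4.25 + 6.69 + 8.48 + 10.2 = 29.62 m.
Σ(b_i/K_i) = 4.25/0.0529 + 6.69/0.551 + 8.48/2.37e-05 + 10.2/286 = 3.579e+05 d.
K_eq = L / Σ(b_i/K_i) = 29.62 / 3.579e+05 = 8.276e-05 m/day.

8.28e-05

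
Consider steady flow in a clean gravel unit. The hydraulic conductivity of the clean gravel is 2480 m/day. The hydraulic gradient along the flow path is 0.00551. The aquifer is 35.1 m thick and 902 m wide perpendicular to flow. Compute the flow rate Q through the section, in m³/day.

Cross-sectional area A = 902 × 35.1 = 31660 m².
Hydraulic gradient i = 0.00551.
Darcy's law: Q = K · A · i = 2480 × 31660 × 0.005510 = 4.326e+05 m³/day.

433000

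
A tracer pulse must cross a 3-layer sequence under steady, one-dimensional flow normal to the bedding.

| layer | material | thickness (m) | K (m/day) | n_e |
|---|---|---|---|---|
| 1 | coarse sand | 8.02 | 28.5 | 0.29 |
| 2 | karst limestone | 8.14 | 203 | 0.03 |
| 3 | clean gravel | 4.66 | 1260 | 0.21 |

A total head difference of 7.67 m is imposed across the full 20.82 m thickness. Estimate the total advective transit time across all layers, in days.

0.150

With flow normal to the layers, continuity requires the same specific discharge q through every layer.
Σ(b_i/K_i) = 8.02/28.5 + 8.14/203 + 4.66/1260 = 0.3252 d.
q = Δh / Σ(b_i/K_i) = 7.67 / 0.3252 = 23.59 m/day.
In each layer the seepage velocity is v_i = q/n_i, so the layer transit time is t_i = b_i·n_i / q:
  layer 1 (coarse sand): t_1 = 8.02 × 0.29 / 23.59 = 0.09861 d
  layer 2 (karst limestone): t_2 = 8.14 × 0.03 / 23.59 = 0.01035 d
  layer 3 (clean gravel): t_3 = 4.66 × 0.21 / 23.59 = 0.04149 d
Total t = Σ t_i = 0.1505 days.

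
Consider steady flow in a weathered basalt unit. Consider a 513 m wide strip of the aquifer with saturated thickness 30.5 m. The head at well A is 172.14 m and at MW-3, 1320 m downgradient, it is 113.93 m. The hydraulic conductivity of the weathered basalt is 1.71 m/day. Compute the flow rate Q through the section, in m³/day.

Cross-sectional area A = 513 × 30.5 = 15646 m².
Hydraulic gradient i = (172.14 − 113.93) / 1320 = 58.21 / 1320 = 0.04410.
Darcy's law: Q = K · A · i = 1.710 × 15646 × 0.04410 = 1180 m³/day.

1180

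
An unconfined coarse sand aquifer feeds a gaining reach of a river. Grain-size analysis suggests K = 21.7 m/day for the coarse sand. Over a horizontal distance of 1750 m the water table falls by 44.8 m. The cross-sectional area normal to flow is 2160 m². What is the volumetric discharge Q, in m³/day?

1200

Hydraulic gradient i = Δh / L = 44.8 / 1750 = 0.02560.
Darcy's law: Q = K · A · i = 21.70 × 2160 × 0.02560 = 1200 m³/day.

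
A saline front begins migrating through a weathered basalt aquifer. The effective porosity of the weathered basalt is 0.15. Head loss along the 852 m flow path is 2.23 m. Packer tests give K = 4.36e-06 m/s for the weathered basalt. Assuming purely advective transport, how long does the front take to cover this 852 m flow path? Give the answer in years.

355

Convert K: 4.36e-06 m/s × 86400 = 0.3767 m/day.
Hydraulic gradient i = Δh / L = 2.23 / 852 = 0.002617.
Darcy flux q = K · i = 0.3767 × 0.002617 = 0.0009860 m/day.
Seepage velocity v = q / n_e = 0.0009860 / 0.15 = 0.006573 m/day.
Travel time t = L / v = 852 / 0.006573 = 1.296e+05 days = 354.9 years.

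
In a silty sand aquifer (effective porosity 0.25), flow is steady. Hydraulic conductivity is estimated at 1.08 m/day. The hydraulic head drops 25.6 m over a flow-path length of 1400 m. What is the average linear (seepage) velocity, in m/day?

Hydraulic gradient i = Δh / L = 25.6 / 1400 = 0.01829.
Darcy flux q = K · i = 1.080 × 0.01829 = 0.01975 m/day.
Seepage velocity v = q / n_e = 0.01975 / 0.25 = 0.07899 m/day.

0.0790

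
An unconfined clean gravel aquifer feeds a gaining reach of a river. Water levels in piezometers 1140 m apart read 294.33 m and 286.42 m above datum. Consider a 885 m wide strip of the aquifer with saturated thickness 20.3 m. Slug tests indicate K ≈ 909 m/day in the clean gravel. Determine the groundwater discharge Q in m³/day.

Cross-sectional area A = 885 × 20.3 = 17966 m².
Hydraulic gradient i = (294.33 − 286.42) / 1140 = 7.91 / 1140 = 0.006939.
Darcy's law: Q = K · A · i = 909.0 × 17966 × 0.006939 = 1.133e+05 m³/day.

113000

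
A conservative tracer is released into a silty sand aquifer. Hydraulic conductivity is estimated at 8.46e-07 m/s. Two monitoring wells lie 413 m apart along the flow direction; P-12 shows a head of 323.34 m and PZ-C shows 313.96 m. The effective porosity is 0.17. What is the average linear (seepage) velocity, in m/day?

Convert K: 8.46e-07 m/s × 86400 = 0.07309 m/day.
Hydraulic gradient i = (323.34 − 313.96) / 413 = 9.38 / 413 = 0.02271.
Darcy flux q = K · i = 0.07309 × 0.02271 = 0.001660 m/day.
Seepage velocity v = q / n_e = 0.001660 / 0.17 = 0.009765 m/day.

0.00977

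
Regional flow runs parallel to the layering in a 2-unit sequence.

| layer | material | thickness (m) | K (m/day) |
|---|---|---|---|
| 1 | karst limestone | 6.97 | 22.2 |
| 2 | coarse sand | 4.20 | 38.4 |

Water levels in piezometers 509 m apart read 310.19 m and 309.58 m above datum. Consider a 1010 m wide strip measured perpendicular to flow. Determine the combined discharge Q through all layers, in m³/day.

Flow is parallel to layering, so each bed carries its own Darcy discharge and the transmissivities add.
Σ(K_i·b_i) = 22.2×6.97 + 38.4×4.20 = 316.0 m²/day.
Hydraulic gradient i = (310.19 − 309.58) / 509 = 0.61 / 509 = 0.001198.
Q = Σ(K_i·b_i) · W · i = 316.0 × 1010 × 0.001198 = 382.5 m³/day.

383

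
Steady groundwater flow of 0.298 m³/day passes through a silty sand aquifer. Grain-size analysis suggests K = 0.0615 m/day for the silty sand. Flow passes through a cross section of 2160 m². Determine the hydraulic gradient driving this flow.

0.00224

From Q = K·A·i, i = Q / (K·A) = 0.298 / (0.06150 × 2160) = 0.002243.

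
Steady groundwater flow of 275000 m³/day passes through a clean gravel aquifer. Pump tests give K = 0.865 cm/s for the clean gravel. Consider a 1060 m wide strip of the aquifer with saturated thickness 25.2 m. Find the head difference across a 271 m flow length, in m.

3.73

Convert K: 0.865 cm/s × 864 = 747.4 m/day.
Cross-sectional area A = 1060 × 25.2 = 26712 m².
From Q = K·A·i, i = Q / (K·A) = 275000 / (747.4 × 26712) = 0.01378.
Head loss Δh = i · L = 0.01378 × 271 = 3.733 m.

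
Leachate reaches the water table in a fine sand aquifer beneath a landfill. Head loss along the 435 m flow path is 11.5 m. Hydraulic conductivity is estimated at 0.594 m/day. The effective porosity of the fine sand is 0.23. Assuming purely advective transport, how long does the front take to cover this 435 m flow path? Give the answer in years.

17.4

Hydraulic gradient i = Δh / L = 11.5 / 435 = 0.02644.
Darcy flux q = K · i = 0.5940 × 0.02644 = 0.01570 m/day.
Seepage velocity v = q / n_e = 0.01570 / 0.23 = 0.06828 m/day.
Travel time t = L / v = 435 / 0.06828 = 6371 days = 17.44 years.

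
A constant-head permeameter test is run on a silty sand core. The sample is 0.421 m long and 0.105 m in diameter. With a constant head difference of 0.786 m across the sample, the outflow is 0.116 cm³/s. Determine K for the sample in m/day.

0.620

Cross-sectional area A = π·(d/2)² = π × (0.105/2)² = 0.008659 m².
Convert discharge: 0.116 cm³/s = 1.160e-07 m³/s.
Darcy's law rearranged: K = Q·L / (A·Δh) = 1.160e-07 × 0.421 / (0.008659 × 0.786) = 7.175e-06 m/s = 0.6200 m/day.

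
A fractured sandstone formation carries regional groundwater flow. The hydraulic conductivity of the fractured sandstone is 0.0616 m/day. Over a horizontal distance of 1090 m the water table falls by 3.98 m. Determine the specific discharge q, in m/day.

Hydraulic gradient i = Δh / L = 3.98 / 1090 = 0.003651.
Specific discharge q = K · i = 0.06160 × 0.003651 = 0.0002249 m/day.

0.000225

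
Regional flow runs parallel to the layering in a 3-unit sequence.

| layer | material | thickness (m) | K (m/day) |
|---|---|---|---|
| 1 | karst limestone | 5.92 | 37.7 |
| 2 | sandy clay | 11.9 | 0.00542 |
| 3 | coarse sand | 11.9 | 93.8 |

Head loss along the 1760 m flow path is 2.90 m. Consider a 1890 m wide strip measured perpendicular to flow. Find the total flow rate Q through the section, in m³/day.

Flow is parallel to layering, so each bed carries its own Darcy discharge and the transmissivities add.
Σ(K_i·b_i) = 37.7×5.92 + 0.00542×11.9 + 93.8×11.9 = 1339 m²/day.
Hydraulic gradient i = Δh / L = 2.90 / 1760 = 0.001648.
Q = Σ(K_i·b_i) · W · i = 1339 × 1890 × 0.001648 = 4171 m³/day.

4170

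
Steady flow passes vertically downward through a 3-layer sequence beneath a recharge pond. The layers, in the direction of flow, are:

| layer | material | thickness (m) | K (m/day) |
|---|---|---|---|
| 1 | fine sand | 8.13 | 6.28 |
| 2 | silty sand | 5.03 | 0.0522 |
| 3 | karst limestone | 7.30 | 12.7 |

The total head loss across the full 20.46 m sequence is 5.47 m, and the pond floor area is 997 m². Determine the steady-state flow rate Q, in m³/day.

55.5

Flow is perpendicular to layering, so the layers act in series and the equivalent K is the thickness-weighted harmonic mean.
Total thickness L = 8.13 + 5.03 + 7.30 = 20.46 m.
Σ(b_i/K_i) = 8.13/6.28 + 5.03/0.0522 + 7.30/12.7 = 98.23 d.
K_eq = L / Σ(b_i/K_i) = 20.46 / 98.23 = 0.2083 m/day.
Q = K_eq · A · (Δh/L) = 0.2083 × 997 × (5.47/20.46) = 55.52 m³/day.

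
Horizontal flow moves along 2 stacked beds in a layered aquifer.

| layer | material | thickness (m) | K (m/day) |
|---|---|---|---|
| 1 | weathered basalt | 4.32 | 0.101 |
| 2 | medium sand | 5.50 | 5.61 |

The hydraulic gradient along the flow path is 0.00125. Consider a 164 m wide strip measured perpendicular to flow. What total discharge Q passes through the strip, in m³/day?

6.41

Flow is parallel to layering, so each bed carries its own Darcy discharge and the transmissivities add.
Σ(K_i·b_i) = 0.101×4.32 + 5.61×5.50 = 31.29 m²/day.
Hydraulic gradient i = 0.00125.
Q = Σ(K_i·b_i) · W · i = 31.29 × 164 × 0.001250 = 6.415 m³/day.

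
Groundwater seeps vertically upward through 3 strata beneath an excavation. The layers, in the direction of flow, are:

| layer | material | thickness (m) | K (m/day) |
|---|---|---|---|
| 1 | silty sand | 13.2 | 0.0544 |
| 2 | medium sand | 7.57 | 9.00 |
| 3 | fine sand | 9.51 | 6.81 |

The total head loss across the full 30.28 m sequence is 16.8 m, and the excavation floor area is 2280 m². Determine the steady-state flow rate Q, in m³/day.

Flow is perpendicular to layering, so the layers act in series and the equivalent K is the thickness-weighted harmonic mean.
Total thickness L = 13.2 + 7.57 + 9.51 = 30.28 m.
Σ(b_i/K_i) = 13.2/0.0544 + 7.57/9.00 + 9.51/6.81 = 244.9 d.
K_eq = L / Σ(b_i/K_i) = 30.28 / 244.9 = 0.1237 m/day.
Q = K_eq · A · (Δh/L) = 0.1237 × 2280 × (16.8/30.28) = 156.4 m³/day.

156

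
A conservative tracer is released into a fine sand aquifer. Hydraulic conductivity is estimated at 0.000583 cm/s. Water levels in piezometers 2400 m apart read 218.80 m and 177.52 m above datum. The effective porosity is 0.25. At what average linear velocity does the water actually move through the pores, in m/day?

Convert K: 0.000583 cm/s × 864 = 0.5037 m/day.
Hydraulic gradient i = (218.80 − 177.52) / 2400 = 41.28 / 2400 = 0.01720.
Darcy flux q = K · i = 0.5037 × 0.01720 = 0.008664 m/day.
Seepage velocity v = q / n_e = 0.008664 / 0.25 = 0.03466 m/day.

0.0347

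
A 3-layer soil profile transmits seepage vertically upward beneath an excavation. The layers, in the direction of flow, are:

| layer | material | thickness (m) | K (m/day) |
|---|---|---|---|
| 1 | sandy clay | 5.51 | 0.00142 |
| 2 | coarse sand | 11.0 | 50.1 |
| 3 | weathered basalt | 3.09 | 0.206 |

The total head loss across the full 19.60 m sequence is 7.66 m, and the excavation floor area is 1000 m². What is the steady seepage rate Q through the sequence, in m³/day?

Flow is perpendicular to layering, so the layers act in series and the equivalent K is the thickness-weighted harmonic mean.
Total thickness L = 5.51 + 11.0 + 3.09 = 19.60 m.
Σ(b_i/K_i) = 5.51/0.00142 + 11.0/50.1 + 3.09/0.206 = 3896 d.
K_eq = L / Σ(b_i/K_i) = 19.60 / 3896 = 0.005031 m/day.
Q = K_eq · A · (Δh/L) = 0.005031 × 1000 × (7.66/19.60) = 1.966 m³/day.

1.97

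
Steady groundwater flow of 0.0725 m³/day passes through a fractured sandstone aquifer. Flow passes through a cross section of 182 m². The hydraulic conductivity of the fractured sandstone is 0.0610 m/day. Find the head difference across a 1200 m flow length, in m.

From Q = K·A·i, i = Q / (K·A) = 0.0725 / (0.06100 × 182.0) = 0.006530.
Head loss Δh = i · L = 0.006530 × 1200 = 7.836 m.

7.84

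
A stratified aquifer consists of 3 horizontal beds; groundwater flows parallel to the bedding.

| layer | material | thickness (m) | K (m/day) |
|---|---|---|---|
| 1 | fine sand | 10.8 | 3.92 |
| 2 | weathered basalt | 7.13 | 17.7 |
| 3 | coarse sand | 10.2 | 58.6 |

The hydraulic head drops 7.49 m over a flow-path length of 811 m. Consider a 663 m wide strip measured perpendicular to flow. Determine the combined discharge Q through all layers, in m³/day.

Flow is parallel to layering, so each bed carries its own Darcy discharge and the transmissivities add.
Σ(K_i·b_i) = 3.92×10.8 + 17.7×7.13 + 58.6×10.2 = 766.3 m²/day.
Hydraulic gradient i = Δh / L = 7.49 / 811 = 0.009236.
Q = Σ(K_i·b_i) · W · i = 766.3 × 663 × 0.009236 = 4692 m³/day.

4690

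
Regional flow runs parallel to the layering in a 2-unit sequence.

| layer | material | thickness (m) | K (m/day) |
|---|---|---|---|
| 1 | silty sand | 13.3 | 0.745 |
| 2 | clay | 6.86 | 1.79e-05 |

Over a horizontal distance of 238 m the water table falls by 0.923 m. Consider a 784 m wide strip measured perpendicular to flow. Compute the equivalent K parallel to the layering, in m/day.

Flow is parallel to layering, so each bed carries its own Darcy discharge and the transmissivities add.
Σ(K_i·b_i) = 0.745×13.3 + 1.79e-05×6.86 = 9.909 m²/day.
Total thickness b = 20.16 m, so K_eq = Σ(K_i·b_i)/b = 0.4915 m/day.

0.491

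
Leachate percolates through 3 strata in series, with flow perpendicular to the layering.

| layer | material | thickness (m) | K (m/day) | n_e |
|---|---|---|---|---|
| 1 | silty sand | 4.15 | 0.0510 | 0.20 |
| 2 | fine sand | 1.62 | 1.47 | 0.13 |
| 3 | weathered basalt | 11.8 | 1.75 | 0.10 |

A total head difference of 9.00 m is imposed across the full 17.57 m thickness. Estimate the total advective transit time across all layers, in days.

22.0

With flow normal to the layers, continuity requires the same specific discharge q through every layer.
Σ(b_i/K_i) = 4.15/0.0510 + 1.62/1.47 + 11.8/1.75 = 89.22 d.
q = Δh / Σ(b_i/K_i) = 9.00 / 89.22 = 0.1009 m/day.
In each layer the seepage velocity is v_i = q/n_i, so the layer transit time is t_i = b_i·n_i / q:
  layer 1 (silty sand): t_1 = 4.15 × 0.20 / 0.1009 = 8.228 d
  layer 2 (fine sand): t_2 = 1.62 × 0.13 / 0.1009 = 2.088 d
  layer 3 (weathered basalt): t_3 = 11.8 × 0.10 / 0.1009 = 11.70 d
Total t = Σ t_i = 22.01 days.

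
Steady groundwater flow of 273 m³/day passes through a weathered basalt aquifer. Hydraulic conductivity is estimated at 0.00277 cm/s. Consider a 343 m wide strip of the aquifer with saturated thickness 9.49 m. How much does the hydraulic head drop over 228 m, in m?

7.99

Convert K: 0.00277 cm/s × 864 = 2.393 m/day.
Cross-sectional area A = 343 × 9.49 = 3255 m².
From Q = K·A·i, i = Q / (K·A) = 273 / (2.393 × 3255) = 0.03504.
Head loss Δh = i · L = 0.03504 × 228 = 7.990 m.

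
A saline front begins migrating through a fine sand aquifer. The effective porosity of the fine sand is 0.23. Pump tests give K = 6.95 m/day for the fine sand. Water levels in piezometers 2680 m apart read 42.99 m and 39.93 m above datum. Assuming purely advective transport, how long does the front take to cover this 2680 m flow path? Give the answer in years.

213

Hydraulic gradient i = (42.99 − 39.93) / 2680 = 3.06 / 2680 = 0.001142.
Darcy flux q = K · i = 6.950 × 0.001142 = 0.007935 m/day.
Seepage velocity v = q / n_e = 0.007935 / 0.23 = 0.03450 m/day.
Travel time t = L / v = 2680 / 0.03450 = 77677 days = 212.7 years.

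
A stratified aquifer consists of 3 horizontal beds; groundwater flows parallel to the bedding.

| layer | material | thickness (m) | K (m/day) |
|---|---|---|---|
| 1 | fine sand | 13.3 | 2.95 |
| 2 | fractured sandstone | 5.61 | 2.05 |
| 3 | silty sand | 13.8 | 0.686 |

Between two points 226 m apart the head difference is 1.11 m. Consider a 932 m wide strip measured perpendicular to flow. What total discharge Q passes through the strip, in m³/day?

Flow is parallel to layering, so each bed carries its own Darcy discharge and the transmissivities add.
Σ(K_i·b_i) = 2.95×13.3 + 2.05×5.61 + 0.686×13.8 = 60.20 m²/day.
Hydraulic gradient i = Δh / L = 1.11 / 226 = 0.004912.
Q = Σ(K_i·b_i) · W · i = 60.20 × 932 × 0.004912 = 275.6 m³/day.

276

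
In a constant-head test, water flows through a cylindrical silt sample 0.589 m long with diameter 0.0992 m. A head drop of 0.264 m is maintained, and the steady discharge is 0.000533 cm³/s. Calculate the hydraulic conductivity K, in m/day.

0.0133

Cross-sectional area A = π·(d/2)² = π × (0.0992/2)² = 0.007729 m².
Convert discharge: 0.000533 cm³/s = 5.330e-10 m³/s.
Darcy's law rearranged: K = Q·L / (A·Δh) = 5.330e-10 × 0.589 / (0.007729 × 0.264) = 1.539e-07 m/s = 0.01329 m/day.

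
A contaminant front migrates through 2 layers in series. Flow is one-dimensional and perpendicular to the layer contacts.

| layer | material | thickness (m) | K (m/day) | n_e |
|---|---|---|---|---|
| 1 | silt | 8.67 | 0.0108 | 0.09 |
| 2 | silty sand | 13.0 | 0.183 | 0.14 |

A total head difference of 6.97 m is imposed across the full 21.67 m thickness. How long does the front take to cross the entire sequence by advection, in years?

0.893

With flow normal to the layers, continuity requires the same specific discharge q through every layer.
Σ(b_i/K_i) = 8.67/0.0108 + 13.0/0.183 = 873.8 d.
q = Δh / Σ(b_i/K_i) = 6.97 / 873.8 = 0.007977 m/day.
In each layer the seepage velocity is v_i = q/n_i, so the layer transit time is t_i = b_i·n_i / q:
  layer 1 (silt): t_1 = 8.67 × 0.09 / 0.007977 = 97.82 d
  layer 2 (silty sand): t_2 = 13.0 × 0.14 / 0.007977 = 228.2 d
Total t = Σ t_i = 326.0 days = 0.8925 years.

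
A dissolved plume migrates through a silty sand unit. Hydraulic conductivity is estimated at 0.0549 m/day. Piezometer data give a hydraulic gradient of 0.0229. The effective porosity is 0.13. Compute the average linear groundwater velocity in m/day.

Hydraulic gradient i = 0.0229.
Darcy flux q = K · i = 0.05490 × 0.02290 = 0.001257 m/day.
Seepage velocity v = q / n_e = 0.001257 / 0.13 = 0.009671 m/day.

0.00967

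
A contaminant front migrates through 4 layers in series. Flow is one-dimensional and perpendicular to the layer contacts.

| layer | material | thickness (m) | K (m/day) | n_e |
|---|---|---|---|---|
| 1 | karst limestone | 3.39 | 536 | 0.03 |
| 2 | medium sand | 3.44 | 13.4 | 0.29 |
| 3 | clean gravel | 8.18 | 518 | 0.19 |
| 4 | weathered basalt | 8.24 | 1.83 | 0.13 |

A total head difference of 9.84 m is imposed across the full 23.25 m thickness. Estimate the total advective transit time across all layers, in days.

1.81

With flow normal to the layers, continuity requires the same specific discharge q through every layer.
Σ(b_i/K_i) = 3.39/536 + 3.44/13.4 + 8.18/518 + 8.24/1.83 = 4.782 d.
q = Δh / Σ(b_i/K_i) = 9.84 / 4.782 = 2.058 m/day.
In each layer the seepage velocity is v_i = q/n_i, so the layer transit time is t_i = b_i·n_i / q:
  layer 1 (karst limestone): t_1 = 3.39 × 0.03 / 2.058 = 0.04942 d
  layer 2 (medium sand): t_2 = 3.44 × 0.29 / 2.058 = 0.4848 d
  layer 3 (clean gravel): t_3 = 8.18 × 0.19 / 2.058 = 0.7552 d
  layer 4 (weathered basalt): t_4 = 8.24 × 0.13 / 2.058 = 0.5205 d
Total t = Σ t_i = 1.810 days.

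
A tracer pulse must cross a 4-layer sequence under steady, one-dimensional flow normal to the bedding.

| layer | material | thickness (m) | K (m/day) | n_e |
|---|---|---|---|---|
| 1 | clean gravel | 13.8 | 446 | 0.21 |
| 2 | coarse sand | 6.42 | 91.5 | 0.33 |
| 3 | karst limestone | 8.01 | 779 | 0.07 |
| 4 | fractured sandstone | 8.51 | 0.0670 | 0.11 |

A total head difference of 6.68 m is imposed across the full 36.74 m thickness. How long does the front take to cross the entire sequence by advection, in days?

With flow normal to the layers, continuity requires the same specific discharge q through every layer.
Σ(b_i/K_i) = 13.8/446 + 6.42/91.5 + 8.01/779 + 8.51/0.0670 = 127.1 d.
q = Δh / Σ(b_i/K_i) = 6.68 / 127.1 = 0.05255 m/day.
In each layer the seepage velocity is v_i = q/n_i, so the layer transit time is t_i = b_i·n_i / q:
  layer 1 (clean gravel): t_1 = 13.8 × 0.21 / 0.05255 = 55.15 d
  layer 2 (coarse sand): t_2 = 6.42 × 0.33 / 0.05255 = 40.32 d
  layer 3 (karst limestone): t_3 = 8.01 × 0.07 / 0.05255 = 10.67 d
  layer 4 (fractured sandstone): t_4 = 8.51 × 0.11 / 0.05255 = 17.81 d
Total t = Σ t_i = 124.0 days.

124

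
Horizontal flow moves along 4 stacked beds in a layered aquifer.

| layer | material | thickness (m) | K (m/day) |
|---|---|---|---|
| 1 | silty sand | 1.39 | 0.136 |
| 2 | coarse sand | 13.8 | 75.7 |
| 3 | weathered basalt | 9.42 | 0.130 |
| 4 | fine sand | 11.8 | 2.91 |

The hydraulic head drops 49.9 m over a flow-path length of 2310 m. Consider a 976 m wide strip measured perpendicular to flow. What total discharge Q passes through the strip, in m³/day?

Flow is parallel to layering, so each bed carries its own Darcy discharge and the transmissivities add.
Σ(K_i·b_i) = 0.136×1.39 + 75.7×13.8 + 0.130×9.42 + 2.91×11.8 = 1080 m²/day.
Hydraulic gradient i = Δh / L = 49.9 / 2310 = 0.02160.
Q = Σ(K_i·b_i) · W · i = 1080 × 976 × 0.02160 = 22779 m³/day.

22800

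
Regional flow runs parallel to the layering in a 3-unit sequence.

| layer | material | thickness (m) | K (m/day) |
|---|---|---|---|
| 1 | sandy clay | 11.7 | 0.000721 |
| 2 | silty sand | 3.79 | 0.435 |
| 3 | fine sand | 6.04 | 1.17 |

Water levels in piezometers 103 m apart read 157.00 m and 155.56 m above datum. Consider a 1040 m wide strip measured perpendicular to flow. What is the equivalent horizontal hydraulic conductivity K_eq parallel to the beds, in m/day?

0.405

Flow is parallel to layering, so each bed carries its own Darcy discharge and the transmissivities add.
Σ(K_i·b_i) = 0.000721×11.7 + 0.435×3.79 + 1.17×6.04 = 8.724 m²/day.
Total thickness b = 21.53 m, so K_eq = Σ(K_i·b_i)/b = 0.4052 m/day.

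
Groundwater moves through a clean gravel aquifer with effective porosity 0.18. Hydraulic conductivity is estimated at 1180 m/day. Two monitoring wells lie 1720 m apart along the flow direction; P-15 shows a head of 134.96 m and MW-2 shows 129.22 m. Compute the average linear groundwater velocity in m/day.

21.9

Hydraulic gradient i = (134.96 − 129.22) / 1720 = 5.74 / 1720 = 0.003337.
Darcy flux q = K · i = 1180 × 0.003337 = 3.938 m/day.
Seepage velocity v = q / n_e = 3.938 / 0.18 = 21.88 m/day.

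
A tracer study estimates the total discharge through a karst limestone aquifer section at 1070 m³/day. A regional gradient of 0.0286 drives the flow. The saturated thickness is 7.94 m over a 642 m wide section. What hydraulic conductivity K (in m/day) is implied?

Cross-sectional area A = 642 × 7.94 = 5097 m².
Hydraulic gradient i = 0.0286.
From Q = K·A·i, K = Q / (A·i) = 1070 / (5097 × 0.02860) = 7.339 m/day.

7.34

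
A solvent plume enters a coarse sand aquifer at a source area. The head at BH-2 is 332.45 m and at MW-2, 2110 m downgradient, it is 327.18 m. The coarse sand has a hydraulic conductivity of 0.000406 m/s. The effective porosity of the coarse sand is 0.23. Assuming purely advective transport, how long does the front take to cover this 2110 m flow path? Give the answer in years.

Convert K: 0.000406 m/s × 86400 = 35.08 m/day.
Hydraulic gradient i = (332.45 − 327.18) / 2110 = 5.27 / 2110 = 0.002498.
Darcy flux q = K · i = 35.08 × 0.002498 = 0.08761 m/day.
Seepage velocity v = q / n_e = 0.08761 / 0.23 = 0.3809 m/day.
Travel time t = L / v = 2110 / 0.3809 = 5539 days = 15.17 years.

15.2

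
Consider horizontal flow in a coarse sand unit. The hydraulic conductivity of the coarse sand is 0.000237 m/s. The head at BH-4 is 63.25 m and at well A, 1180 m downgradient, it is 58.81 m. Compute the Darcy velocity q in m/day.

Convert K: 0.000237 m/s × 86400 = 20.48 m/day.
Hydraulic gradient i = (63.25 − 58.81) / 1180 = 4.44 / 1180 = 0.003763.
Specific discharge q = K · i = 20.48 × 0.003763 = 0.07705 m/day.

0.0770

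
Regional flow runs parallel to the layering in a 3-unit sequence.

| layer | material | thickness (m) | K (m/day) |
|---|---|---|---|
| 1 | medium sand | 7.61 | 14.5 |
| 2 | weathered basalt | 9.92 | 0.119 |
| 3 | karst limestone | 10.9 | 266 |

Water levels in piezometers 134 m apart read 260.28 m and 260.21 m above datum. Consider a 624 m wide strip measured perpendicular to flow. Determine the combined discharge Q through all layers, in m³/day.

Flow is parallel to layering, so each bed carries its own Darcy discharge and the transmissivities add.
Σ(K_i·b_i) = 14.5×7.61 + 0.119×9.92 + 266×10.9 = 3011 m²/day.
Hydraulic gradient i = (260.28 − 260.21) / 134 = 0.07 / 134 = 0.0005224.
Q = Σ(K_i·b_i) · W · i = 3011 × 624 × 0.0005224 = 981.5 m³/day.

981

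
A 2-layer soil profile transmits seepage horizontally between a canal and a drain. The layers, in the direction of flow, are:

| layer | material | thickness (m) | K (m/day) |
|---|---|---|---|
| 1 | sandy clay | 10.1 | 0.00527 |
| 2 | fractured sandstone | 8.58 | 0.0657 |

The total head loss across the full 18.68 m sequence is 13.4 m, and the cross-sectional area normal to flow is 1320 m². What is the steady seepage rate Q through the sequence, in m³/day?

Flow is perpendicular to layering, so the layers act in series and the equivalent K is the thickness-weighted harmonic mean.
Total thickness L = 10.1 + 8.58 = 18.68 m.
Σ(b_i/K_i) = 10.1/0.00527 + 8.58/0.0657 = 2047 d.
K_eq = L / Σ(b_i/K_i) = 18.68 / 2047 = 0.009125 m/day.
Q = K_eq · A · (Δh/L) = 0.009125 × 1320 × (13.4/18.68) = 8.641 m³/day.

8.64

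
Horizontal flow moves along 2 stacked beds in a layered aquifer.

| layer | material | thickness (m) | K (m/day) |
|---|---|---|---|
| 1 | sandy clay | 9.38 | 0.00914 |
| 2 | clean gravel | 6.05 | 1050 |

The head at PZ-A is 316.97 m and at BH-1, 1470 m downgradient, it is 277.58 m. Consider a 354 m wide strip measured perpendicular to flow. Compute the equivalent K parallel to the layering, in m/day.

Flow is parallel to layering, so each bed carries its own Darcy discharge and the transmissivities add.
Σ(K_i·b_i) = 0.00914×9.38 + 1050×6.05 = 6353 m²/day.
Total thickness b = 15.43 m, so K_eq = Σ(K_i·b_i)/b = 411.7 m/day.

412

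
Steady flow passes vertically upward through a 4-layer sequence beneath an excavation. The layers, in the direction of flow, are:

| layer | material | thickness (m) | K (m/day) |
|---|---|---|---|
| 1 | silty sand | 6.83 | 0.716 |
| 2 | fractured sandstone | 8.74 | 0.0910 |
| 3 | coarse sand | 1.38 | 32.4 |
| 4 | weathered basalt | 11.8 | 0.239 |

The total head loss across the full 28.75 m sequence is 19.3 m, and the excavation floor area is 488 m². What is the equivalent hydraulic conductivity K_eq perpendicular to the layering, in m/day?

0.185

Flow is perpendicular to layering, so the layers act in series and the equivalent K is the thickness-weighted harmonic mean.
Total thickness L = 6.83 + 8.74 + 1.38 + 11.8 = 28.75 m.
Σ(b_i/K_i) = 6.83/0.716 + 8.74/0.0910 + 1.38/32.4 + 11.8/0.239 = 155.0 d.
K_eq = L / Σ(b_i/K_i) = 28.75 / 155.0 = 0.1855 m/day.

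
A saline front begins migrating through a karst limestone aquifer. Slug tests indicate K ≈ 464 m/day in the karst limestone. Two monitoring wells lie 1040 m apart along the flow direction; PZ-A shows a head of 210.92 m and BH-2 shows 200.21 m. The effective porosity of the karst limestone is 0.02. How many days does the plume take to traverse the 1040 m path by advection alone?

4.35

Hydraulic gradient i = (210.92 − 200.21) / 1040 = 10.71 / 1040 = 0.01030.
Darcy flux q = K · i = 464.0 × 0.01030 = 4.778 m/day.
Seepage velocity v = q / n_e = 4.778 / 0.02 = 238.9 m/day.
Travel time t = L / v = 1040 / 238.9 = 4.353 days.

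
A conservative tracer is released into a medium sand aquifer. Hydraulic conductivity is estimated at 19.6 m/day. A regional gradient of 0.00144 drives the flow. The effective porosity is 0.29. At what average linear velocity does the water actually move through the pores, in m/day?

Hydraulic gradient i = 0.00144.
Darcy flux q = K · i = 19.60 × 0.001440 = 0.02822 m/day.
Seepage velocity v = q / n_e = 0.02822 / 0.29 = 0.09732 m/day.

0.0973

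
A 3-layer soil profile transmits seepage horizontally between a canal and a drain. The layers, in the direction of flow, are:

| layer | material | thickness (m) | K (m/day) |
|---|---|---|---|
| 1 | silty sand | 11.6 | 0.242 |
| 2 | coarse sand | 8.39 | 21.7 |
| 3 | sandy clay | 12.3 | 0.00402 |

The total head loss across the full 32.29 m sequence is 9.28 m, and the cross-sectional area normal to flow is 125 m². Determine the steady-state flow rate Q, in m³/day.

Flow is perpendicular to layering, so the layers act in series and the equivalent K is the thickness-weighted harmonic mean.
Total thickness L = 11.6 + 8.39 + 12.3 = 32.29 m.
Σ(b_i/K_i) = 11.6/0.242 + 8.39/21.7 + 12.3/0.00402 = 3108 d.
K_eq = L / Σ(b_i/K_i) = 32.29 / 3108 = 0.01039 m/day.
Q = K_eq · A · (Δh/L) = 0.01039 × 125 × (9.28/32.29) = 0.3732 m³/day.

0.373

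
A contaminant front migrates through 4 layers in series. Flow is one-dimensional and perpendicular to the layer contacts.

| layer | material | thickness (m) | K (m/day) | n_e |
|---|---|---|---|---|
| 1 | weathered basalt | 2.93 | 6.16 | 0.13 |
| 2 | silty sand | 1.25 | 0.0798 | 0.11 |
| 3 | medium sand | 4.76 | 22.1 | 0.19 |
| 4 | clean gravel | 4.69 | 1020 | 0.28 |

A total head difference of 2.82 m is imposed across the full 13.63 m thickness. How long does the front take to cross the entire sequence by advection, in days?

With flow normal to the layers, continuity requires the same specific discharge q through every layer.
Σ(b_i/K_i) = 2.93/6.16 + 1.25/0.0798 + 4.76/22.1 + 4.69/1020 = 16.36 d.
q = Δh / Σ(b_i/K_i) = 2.82 / 16.36 = 0.1724 m/day.
In each layer the seepage velocity is v_i = q/n_i, so the layer transit time is t_i = b_i·n_i / q:
  layer 1 (weathered basalt): t_1 = 2.93 × 0.13 / 0.1724 = 2.210 d
  layer 2 (silty sand): t_2 = 1.25 × 0.11 / 0.1724 = 0.7977 d
  layer 3 (medium sand): t_3 = 4.76 × 0.19 / 0.1724 = 5.247 d
  layer 4 (clean gravel): t_4 = 4.69 × 0.28 / 0.1724 = 7.618 d
Total t = Σ t_i = 15.87 days.

15.9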